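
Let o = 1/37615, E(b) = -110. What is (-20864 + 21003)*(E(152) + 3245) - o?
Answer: 16391300474/37615 ≈ 4.3577e+5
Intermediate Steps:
o = 1/37615 ≈ 2.6585e-5
(-20864 + 21003)*(E(152) + 3245) - o = (-20864 + 21003)*(-110 + 3245) - 1*1/37615 = 139*3135 - 1/37615 = 435765 - 1/37615 = 16391300474/37615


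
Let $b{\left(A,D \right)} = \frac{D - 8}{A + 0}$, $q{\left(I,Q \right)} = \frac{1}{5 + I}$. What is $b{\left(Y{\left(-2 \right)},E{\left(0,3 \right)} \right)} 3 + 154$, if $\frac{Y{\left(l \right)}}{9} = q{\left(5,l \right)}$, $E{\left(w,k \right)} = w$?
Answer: $\frac{382}{3} \approx 127.33$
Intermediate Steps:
$Y{\left(l \right)} = \frac{9}{10}$ ($Y{\left(l \right)} = \frac{9}{5 + 5} = \frac{9}{10}$)
$b{\left(A,D \right)} = \frac{-8 + D}{A}$
$b{\left(Y{\left(-2 \right)},E{\left(0,3 \right)} \right)} 3 + 154 = \frac{-8 + 0}{\frac{9}{10}} \cdot 3 + 154 = \frac{10}{9} \left(-8\right) 3 + 154 = \left(- \frac{80}{9}\right) 3 + 154 = - \frac{80}{3} + 154 = \frac{382}{3}$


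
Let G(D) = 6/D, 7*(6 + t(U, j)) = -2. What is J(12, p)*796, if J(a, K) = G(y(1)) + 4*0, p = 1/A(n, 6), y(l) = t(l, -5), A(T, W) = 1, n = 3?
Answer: -8358/11 ≈ -759.82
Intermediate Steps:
t(U, j) = -44/7 (t(U, j) = -6 + (⅐)*(-2) = -6 - 2/7 = -44/7)
y(l) = -44/7
p = 1 (p = 1/1 = 1)
J(a, K) = -21/22 (J(a, K) = 6/(-44/7) + 4*0 = 6*(-7/44) + 0 = -21/22 + 0 = -21/22)
J(12, p)*796 = -21/22*796 = -8358/11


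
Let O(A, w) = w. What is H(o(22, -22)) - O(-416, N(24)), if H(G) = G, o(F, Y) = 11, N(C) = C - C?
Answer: 11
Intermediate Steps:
N(C) = 0
H(o(22, -22)) - O(-416, N(24)) = 11 - 1*0 = 11 + 0 = 11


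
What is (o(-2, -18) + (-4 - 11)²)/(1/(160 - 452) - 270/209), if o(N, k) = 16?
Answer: -14707748/79049 ≈ -186.06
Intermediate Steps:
(o(-2, -18) + (-4 - 11)²)/(1/(160 - 452) - 270/209) = (16 + (-4 - 11)²)/(1/(160 - 452) - 270/209) = (16 + (-15)²)/(1/(-292) - 270*1/209) = (16 + 225)/(-1/292 - 270/209) = 241/(-79049/61028) = 241*(-61028/79049) = -14707748/79049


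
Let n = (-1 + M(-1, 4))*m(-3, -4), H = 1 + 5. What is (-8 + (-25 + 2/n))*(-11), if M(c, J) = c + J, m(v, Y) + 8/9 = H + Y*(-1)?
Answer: 29667/82 ≈ 361.79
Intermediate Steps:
H = 6
m(v, Y) = 46/9 - Y (m(v, Y) = -8/9 + (6 + Y*(-1)) = -8/9 + (6 - Y) = 46/9 - Y)
M(c, J) = J + c
n = 164/9 (n = (-1 + (4 - 1))*(46/9 - 1*(-4)) = (-1 + 3)*(46/9 + 4) = 2*(82/9) = 164/9 ≈ 18.222)
(-8 + (-25 + 2/n))*(-11) = (-8 + (-25 + 2/(164/9)))*(-11) = (-8 + (-25 + 2*(9/164)))*(-11) = (-8 + (-25 + 9/82))*(-11) = (-8 - 2041/82)*(-11) = -2697/82*(-11) = 29667/82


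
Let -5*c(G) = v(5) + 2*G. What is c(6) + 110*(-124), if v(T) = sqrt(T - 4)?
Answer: -68213/5 ≈ -13643.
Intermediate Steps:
v(T) = sqrt(-4 + T)
c(G) = -1/5 - 2*G/5 (c(G) = -(sqrt(-4 + 5) + 2*G)/5 = -(sqrt(1) + 2*G)/5 = -(1 + 2*G)/5 = -1/5 - 2*G/5)
c(6) + 110*(-124) = (-1/5 - 2/5*6) + 110*(-124) = (-1/5 - 12/5) - 13640 = -13/5 - 13640 = -68213/5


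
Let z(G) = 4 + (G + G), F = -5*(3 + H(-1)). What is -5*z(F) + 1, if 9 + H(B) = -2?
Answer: -419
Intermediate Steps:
H(B) = -11 (H(B) = -9 - 2 = -11)
F = 40 (F = -5*(3 - 11) = -5*(-8) = 40)
z(G) = 4 + 2*G
-5*z(F) + 1 = -5*(4 + 2*40) + 1 = -5*(4 + 80) + 1 = -5*84 + 1 = -420 + 1 = -419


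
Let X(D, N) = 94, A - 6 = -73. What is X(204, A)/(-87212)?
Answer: -47/43606 ≈ -0.0010778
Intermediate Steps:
A = -67 (A = 6 - 73 = -67)
X(204, A)/(-87212) = 94/(-87212) = 94*(-1/87212) = -47/43606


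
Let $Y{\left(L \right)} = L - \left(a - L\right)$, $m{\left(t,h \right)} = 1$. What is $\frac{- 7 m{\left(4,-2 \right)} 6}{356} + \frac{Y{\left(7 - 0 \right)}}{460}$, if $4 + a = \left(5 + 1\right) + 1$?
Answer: $- \frac{3851}{40940} \approx -0.094064$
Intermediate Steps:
$a = 3$ ($a = -4 + \left(\left(5 + 1\right) + 1\right) = -4 + \left(6 + 1\right) = -4 + 7 = 3$)
$Y{\left(L \right)} = -3 + 2 L$ ($Y{\left(L \right)} = L - \left(3 - L\right) = L + \left(-3 + L\right) = -3 + 2 L$)
$\frac{- 7 m{\left(4,-2 \right)} 6}{356} + \frac{Y{\left(7 - 0 \right)}}{460} = \frac{\left(-7\right) 1 \cdot 6}{356} + \frac{-3 + 2 \left(7 - 0\right)}{460} = \left(-7\right) 6 \cdot \frac{1}{356} + \left(-3 + 2 \left(7 + 0\right)\right) \frac{1}{460} = \left(-42\right) \frac{1}{356} + \left(-3 + 2 \cdot 7\right) \frac{1}{460} = - \frac{21}{178} + \left(-3 + 14\right) \frac{1}{460} = - \frac{21}{178} + 11 \cdot \frac{1}{460} = - \frac{21}{178} + \frac{11}{460} = - \frac{3851}{40940}$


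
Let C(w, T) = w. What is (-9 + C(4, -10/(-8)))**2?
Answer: 25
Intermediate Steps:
(-9 + C(4, -10/(-8)))**2 = (-9 + 4)**2 = (-5)**2 = 25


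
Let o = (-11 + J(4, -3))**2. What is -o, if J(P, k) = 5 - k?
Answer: -9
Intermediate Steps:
o = 9 (o = (-11 + (5 - 1*(-3)))**2 = (-11 + (5 + 3))**2 = (-11 + 8)**2 = (-3)**2 = 9)
-o = -1*9 = -9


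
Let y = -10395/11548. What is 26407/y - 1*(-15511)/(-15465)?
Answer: -314412174239/10717245 ≈ -29337.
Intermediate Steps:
y = -10395/11548 (y = -10395*1/11548 = -10395/11548 ≈ -0.90016)
26407/y - 1*(-15511)/(-15465) = 26407/(-10395/11548) - 1*(-15511)/(-15465) = 26407*(-11548/10395) + 15511*(-1/15465) = -304948036/10395 - 15511/15465 = -314412174239/10717245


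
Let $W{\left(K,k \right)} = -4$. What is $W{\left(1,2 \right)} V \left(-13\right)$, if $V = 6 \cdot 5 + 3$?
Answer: $1716$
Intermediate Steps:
$V = 33$ ($V = 30 + 3 = 33$)
$W{\left(1,2 \right)} V \left(-13\right) = \left(-4\right) 33 \left(-13\right) = \left(-132\right) \left(-13\right) = 1716$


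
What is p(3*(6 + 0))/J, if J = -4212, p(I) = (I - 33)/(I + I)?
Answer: 5/50544 ≈ 9.8924e-5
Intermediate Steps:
p(I) = (-33 + I)/(2*I) (p(I) = (-33 + I)/((2*I)) = (-33 + I)*(1/(2*I)) = (-33 + I)/(2*I))
p(3*(6 + 0))/J = ((-33 + 3*(6 + 0))/(2*((3*(6 + 0)))))/(-4212) = ((-33 + 3*6)/(2*((3*6))))*(-1/4212) = ((½)*(-33 + 18)/18)*(-1/4212) = ((½)*(1/18)*(-15))*(-1/4212) = -5/12*(-1/4212) = 5/50544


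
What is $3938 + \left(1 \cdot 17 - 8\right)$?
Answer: $3947$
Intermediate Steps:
$3938 + \left(1 \cdot 17 - 8\right) = 3938 + \left(17 - 8\right) = 3938 + 9 = 3947$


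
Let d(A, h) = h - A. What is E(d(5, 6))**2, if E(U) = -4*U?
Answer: 16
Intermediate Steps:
E(d(5, 6))**2 = (-4*(6 - 1*5))**2 = (-4*(6 - 5))**2 = (-4*1)**2 = (-4)**2 = 16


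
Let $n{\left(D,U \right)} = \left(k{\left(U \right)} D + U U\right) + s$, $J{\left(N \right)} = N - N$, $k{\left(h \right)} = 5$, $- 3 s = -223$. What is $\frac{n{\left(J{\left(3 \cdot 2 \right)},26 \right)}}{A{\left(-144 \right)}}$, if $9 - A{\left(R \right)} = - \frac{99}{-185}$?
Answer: $\frac{416435}{4698} \approx 88.641$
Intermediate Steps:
$s = \frac{223}{3}$ ($s = \left(- \frac{1}{3}\right) \left(-223\right) = \frac{223}{3} \approx 74.333$)
$J{\left(N \right)} = 0$
$n{\left(D,U \right)} = \frac{223}{3} + U^{2} + 5 D$ ($n{\left(D,U \right)} = \left(5 D + U U\right) + \frac{223}{3} = \left(5 D + U^{2}\right) + \frac{223}{3} = \left(U^{2} + 5 D\right) + \frac{223}{3} = \frac{223}{3} + U^{2} + 5 D$)
$A{\left(R \right)} = \frac{1566}{185}$ ($A{\left(R \right)} = 9 - - \frac{99}{-185} = 9 - \left(-99\right) \left(- \frac{1}{185}\right) = 9 - \frac{99}{185} = \frac{1566}{185}$)
$\frac{n{\left(J{\left(3 \cdot 2 \right)},26 \right)}}{A{\left(-144 \right)}} = \frac{\frac{223}{3} + 26^{2} + 5 \cdot 0}{\frac{1566}{185}} = \left(\frac{223}{3} + 676 + 0\right) \frac{185}{1566} = \frac{2251}{3} \cdot \frac{185}{1566} = \frac{416435}{4698}$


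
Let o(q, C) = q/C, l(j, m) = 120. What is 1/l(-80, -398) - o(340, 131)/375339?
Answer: 16376203/1966776360 ≈ 0.0083264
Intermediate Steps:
1/l(-80, -398) - o(340, 131)/375339 = 1/120 - 340/131/375339 = 1/120 - 340*(1/131)/375339 = 1/120 - 340/(131*375339) = 1/120 - 1*340/49169409 = 1/120 - 340/49169409 = 16376203/1966776360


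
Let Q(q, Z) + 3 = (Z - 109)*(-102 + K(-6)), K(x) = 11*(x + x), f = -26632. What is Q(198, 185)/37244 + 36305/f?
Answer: -456461701/247970552 ≈ -1.8408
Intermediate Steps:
K(x) = 22*x (K(x) = 11*(2*x) = 22*x)
Q(q, Z) = 25503 - 234*Z (Q(q, Z) = -3 + (Z - 109)*(-102 + 22*(-6)) = -3 + (-109 + Z)*(-102 - 132) = -3 + (-109 + Z)*(-234) = -3 + (25506 - 234*Z) = 25503 - 234*Z)
Q(198, 185)/37244 + 36305/f = (25503 - 234*185)/37244 + 36305/(-26632) = (25503 - 43290)*(1/37244) + 36305*(-1/26632) = -17787*1/37244 - 36305/26632 = -17787/37244 - 36305/26632 = -456461701/247970552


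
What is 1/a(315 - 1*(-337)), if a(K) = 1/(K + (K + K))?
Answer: 1956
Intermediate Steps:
a(K) = 1/(3*K) (a(K) = 1/(K + 2*K) = 1/(3*K))
1/a(315 - 1*(-337)) = 1/(1/(3*(315 - 1*(-337)))) = 1/(1/(3*(315 + 337))) = 1/((⅓)/652) = 1/((⅓)*(1/652)) = 1/(1/1956) = 1956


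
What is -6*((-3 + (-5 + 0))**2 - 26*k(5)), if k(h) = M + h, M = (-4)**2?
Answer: 2892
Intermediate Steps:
M = 16
k(h) = 16 + h
-6*((-3 + (-5 + 0))**2 - 26*k(5)) = -6*((-3 + (-5 + 0))**2 - 26*(16 + 5)) = -6*((-3 - 5)**2 - 26*21) = -6*((-8)**2 - 546) = -6*(64 - 546) = -6*(-482) = 2892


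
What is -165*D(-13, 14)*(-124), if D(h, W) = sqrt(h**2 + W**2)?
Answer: 20460*sqrt(365) ≈ 3.9089e+5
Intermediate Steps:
D(h, W) = sqrt(W**2 + h**2)
-165*D(-13, 14)*(-124) = -165*sqrt(14**2 + (-13)**2)*(-124) = -165*sqrt(196 + 169)*(-124) = -165*sqrt(365)*(-124) = 20460*sqrt(365)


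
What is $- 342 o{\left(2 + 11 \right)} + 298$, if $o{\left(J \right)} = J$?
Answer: $-4148$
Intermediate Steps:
$- 342 o{\left(2 + 11 \right)} + 298 = - 342 \left(2 + 11\right) + 298 = \left(-342\right) 13 + 298 = -4446 + 298 = -4148$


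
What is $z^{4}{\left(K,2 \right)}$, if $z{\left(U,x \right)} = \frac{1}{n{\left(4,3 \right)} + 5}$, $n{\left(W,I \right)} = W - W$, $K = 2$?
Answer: $\frac{1}{625} \approx 0.0016$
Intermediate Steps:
$n{\left(W,I \right)} = 0$
$z{\left(U,x \right)} = \frac{1}{5}$ ($z{\left(U,x \right)} = \frac{1}{0 + 5} = \frac{1}{5}$)
$z^{4}{\left(K,2 \right)} = \left(\frac{1}{5}\right)^{4} = \frac{1}{625}$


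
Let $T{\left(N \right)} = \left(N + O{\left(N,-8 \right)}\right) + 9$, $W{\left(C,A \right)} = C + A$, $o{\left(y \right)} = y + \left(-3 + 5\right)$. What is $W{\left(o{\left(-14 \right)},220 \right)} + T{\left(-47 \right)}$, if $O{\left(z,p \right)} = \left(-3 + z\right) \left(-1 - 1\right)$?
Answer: $270$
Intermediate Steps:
$O{\left(z,p \right)} = 6 - 2 z$ ($O{\left(z,p \right)} = \left(-3 + z\right) \left(-2\right) = 6 - 2 z$)
$o{\left(y \right)} = 2 + y$ ($o{\left(y \right)} = y + 2 = 2 + y$)
$W{\left(C,A \right)} = A + C$
$T{\left(N \right)} = 15 - N$ ($T{\left(N \right)} = \left(N - \left(-6 + 2 N\right)\right) + 9 = \left(6 - N\right) + 9 = 15 - N$)
$W{\left(o{\left(-14 \right)},220 \right)} + T{\left(-47 \right)} = \left(220 + \left(2 - 14\right)\right) + \left(15 - -47\right) = \left(220 - 12\right) + \left(15 + 47\right) = 208 + 62 = 270$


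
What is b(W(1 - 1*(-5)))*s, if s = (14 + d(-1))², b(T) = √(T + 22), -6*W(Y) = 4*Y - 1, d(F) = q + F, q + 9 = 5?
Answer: 27*√654/2 ≈ 345.24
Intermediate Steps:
q = -4 (q = -9 + 5 = -4)
d(F) = -4 + F
W(Y) = ⅙ - 2*Y/3 (W(Y) = -(4*Y - 1)/6 = -(-1 + 4*Y)/6 = ⅙ - 2*Y/3)
b(T) = √(22 + T)
s = 81 (s = (14 + (-4 - 1))² = (14 - 5)² = 9² = 81)
b(W(1 - 1*(-5)))*s = √(22 + (⅙ - 2*(1 - 1*(-5))/3))*81 = √(22 + (⅙ - 2*(1 + 5)/3))*81 = √(22 + (⅙ - ⅔*6))*81 = √(22 + (⅙ - 4))*81 = √(22 - 23/6)*81 = √(109/6)*81 = (√654/6)*81 = 27*√654/2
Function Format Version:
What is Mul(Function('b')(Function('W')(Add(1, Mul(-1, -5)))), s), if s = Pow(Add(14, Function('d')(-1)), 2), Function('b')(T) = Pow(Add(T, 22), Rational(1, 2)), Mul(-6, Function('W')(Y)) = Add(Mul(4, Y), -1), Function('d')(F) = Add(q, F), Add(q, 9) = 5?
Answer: Mul(Rational(27, 2), Pow(654, Rational(1, 2))) ≈ 345.24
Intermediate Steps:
q = -4 (q = Add(-9, 5) = -4)
Function('d')(F) = Add(-4, F)
Function('W')(Y) = Add(Rational(1, 6), Mul(Rational(-2, 3), Y)) (Function('W')(Y) = Mul(Rational(-1, 6), Add(Mul(4, Y), -1)) = Mul(Rational(-1, 6), Add(-1, Mul(4, Y))) = Add(Rational(1, 6), Mul(Rational(-2, 3), Y)))
Function('b')(T) = Pow(Add(22, T), Rational(1, 2))
s = 81 (s = Pow(Add(14, Add(-4, -1)), 2) = Pow(Add(14, -5), 2) = Pow(9, 2) = 81)
Mul(Function('b')(Function('W')(Add(1, Mul(-1, -5)))), s) = Mul(Pow(Add(22, Add(Rational(1, 6), Mul(Rational(-2, 3), Add(1, Mul(-1, -5))))), Rational(1, 2)), 81) = Mul(Pow(Add(22, Add(Rational(1, 6), Mul(Rational(-2, 3), Add(1, 5)))), Rational(1, 2)), 81) = Mul(Pow(Add(22, Add(Rational(1, 6), Mul(Rational(-2, 3), 6))), Rational(1, 2)), 81) = Mul(Pow(Add(22, Add(Rational(1, 6), -4)), Rational(1, 2)), 81) = Mul(Pow(Add(22, Rational(-23, 6)), Rational(1, 2)), 81) = Mul(Pow(Rational(109, 6), Rational(1, 2)), 81) = Mul(Mul(Rational(1, 6), Pow(654, Rational(1, 2))), 81) = Mul(Rational(27, 2), Pow(654, Rational(1, 2)))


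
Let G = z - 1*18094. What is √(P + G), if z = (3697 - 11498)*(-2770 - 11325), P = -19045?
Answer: 2*√27479489 ≈ 10484.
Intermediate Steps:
z = 109955095 (z = -7801*(-14095) = 109955095)
G = 109937001 (G = 109955095 - 1*18094 = 109955095 - 18094 = 109937001)
√(P + G) = √(-19045 + 109937001) = √109917956 = 2*√27479489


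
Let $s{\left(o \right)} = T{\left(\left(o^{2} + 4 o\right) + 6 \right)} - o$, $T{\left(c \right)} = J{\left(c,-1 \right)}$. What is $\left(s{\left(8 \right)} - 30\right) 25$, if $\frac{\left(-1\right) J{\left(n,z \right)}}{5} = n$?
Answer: $-13700$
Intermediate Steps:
$J{\left(n,z \right)} = - 5 n$
$T{\left(c \right)} = - 5 c$
$s{\left(o \right)} = -30 - 21 o - 5 o^{2}$ ($s{\left(o \right)} = - 5 \left(\left(o^{2} + 4 o\right) + 6\right) - o = - 5 \left(6 + o^{2} + 4 o\right) - o = \left(-30 - 20 o - 5 o^{2}\right) - o = -30 - 21 o - 5 o^{2}$)
$\left(s{\left(8 \right)} - 30\right) 25 = \left(\left(-30 - 168 - 5 \cdot 8^{2}\right) - 30\right) 25 = \left(\left(-30 - 168 - 320\right) - 30\right) 25 = \left(-518 - 30\right) 25 = \left(-548\right) 25 = -13700$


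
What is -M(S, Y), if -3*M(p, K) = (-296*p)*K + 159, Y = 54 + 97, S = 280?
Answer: -12514721/3 ≈ -4.1716e+6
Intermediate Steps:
Y = 151
M(p, K) = -53 + 296*K*p/3 (M(p, K) = -((-296*p)*K + 159)/3 = -(-296*K*p + 159)/3 = -(159 - 296*K*p)/3 = -53 + 296*K*p/3)
-M(S, Y) = -(-53 + (296/3)*151*280) = -(-53 + 12514880/3) = -1*12514721/3 = -12514721/3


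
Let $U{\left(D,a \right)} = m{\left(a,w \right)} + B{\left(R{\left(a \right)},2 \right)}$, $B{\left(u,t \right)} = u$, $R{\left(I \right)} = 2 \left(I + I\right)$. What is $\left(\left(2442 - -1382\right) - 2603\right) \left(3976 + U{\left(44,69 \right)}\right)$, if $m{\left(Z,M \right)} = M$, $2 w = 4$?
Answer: $5194134$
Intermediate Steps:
$w = 2$ ($w = \frac{1}{2} \cdot 4 = 2$)
$R{\left(I \right)} = 4 I$ ($R{\left(I \right)} = 2 \cdot 2 I = 4 I$)
$U{\left(D,a \right)} = 2 + 4 a$
$\left(\left(2442 - -1382\right) - 2603\right) \left(3976 + U{\left(44,69 \right)}\right) = \left(\left(2442 - -1382\right) - 2603\right) \left(3976 + \left(2 + 4 \cdot 69\right)\right) = \left(\left(2442 + 1382\right) - 2603\right) \left(3976 + \left(2 + 276\right)\right) = \left(3824 - 2603\right) \left(3976 + 278\right) = 1221 \cdot 4254 = 5194134$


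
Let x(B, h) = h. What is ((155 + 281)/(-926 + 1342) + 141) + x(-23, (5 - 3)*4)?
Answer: 15605/104 ≈ 150.05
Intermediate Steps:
((155 + 281)/(-926 + 1342) + 141) + x(-23, (5 - 3)*4) = ((155 + 281)/(-926 + 1342) + 141) + (5 - 3)*4 = (436/416 + 141) + 2*4 = (436*(1/416) + 141) + 8 = (109/104 + 141) + 8 = 14773/104 + 8 = 15605/104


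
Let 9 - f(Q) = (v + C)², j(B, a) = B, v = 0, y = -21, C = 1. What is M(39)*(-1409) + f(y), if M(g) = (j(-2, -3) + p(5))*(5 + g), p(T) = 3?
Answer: -61988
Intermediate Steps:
f(Q) = 8 (f(Q) = 9 - (0 + 1)² = 9 - 1*1² = 9 - 1*1 = 9 - 1 = 8)
M(g) = 5 + g (M(g) = (-2 + 3)*(5 + g) = 1*(5 + g) = 5 + g)
M(39)*(-1409) + f(y) = (5 + 39)*(-1409) + 8 = 44*(-1409) + 8 = -61996 + 8 = -61988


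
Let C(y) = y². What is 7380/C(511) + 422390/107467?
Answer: 111088005650/28061890507 ≈ 3.9587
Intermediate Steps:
7380/C(511) + 422390/107467 = 7380/(511²) + 422390/107467 = 7380/261121 + 422390*(1/107467) = 7380*(1/261121) + 422390/107467 = 7380/261121 + 422390/107467 = 111088005650/28061890507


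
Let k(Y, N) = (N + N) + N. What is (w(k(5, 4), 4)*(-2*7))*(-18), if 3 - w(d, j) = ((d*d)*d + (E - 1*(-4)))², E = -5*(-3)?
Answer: -769105512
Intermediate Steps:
k(Y, N) = 3*N (k(Y, N) = 2*N + N = 3*N)
E = 15
w(d, j) = 3 - (19 + d³)² (w(d, j) = 3 - ((d*d)*d + (15 - 1*(-4)))² = 3 - (d²*d + (15 + 4))² = 3 - (d³ + 19)² = 3 - (19 + d³)²)
(w(k(5, 4), 4)*(-2*7))*(-18) = ((3 - (19 + (3*4)³)²)*(-2*7))*(-18) = ((3 - (19 + 12³)²)*(-14))*(-18) = ((3 - (19 + 1728)²)*(-14))*(-18) = ((3 - 1*1747²)*(-14))*(-18) = ((3 - 1*3052009)*(-14))*(-18) = ((3 - 3052009)*(-14))*(-18) = -3052006*(-14)*(-18) = 42728084*(-18) = -769105512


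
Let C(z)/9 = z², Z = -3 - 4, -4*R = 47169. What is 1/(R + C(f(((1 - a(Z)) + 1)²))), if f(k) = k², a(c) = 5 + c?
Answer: 4/2312127 ≈ 1.7300e-6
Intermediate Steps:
R = -47169/4 (R = -¼*47169 = -47169/4 ≈ -11792.)
Z = -7
C(z) = 9*z²
1/(R + C(f(((1 - a(Z)) + 1)²))) = 1/(-47169/4 + 9*((((1 - (5 - 7)) + 1)²)²)²) = 1/(-47169/4 + 9*((((1 - 1*(-2)) + 1)²)²)²) = 1/(-47169/4 + 9*((((1 + 2) + 1)²)²)²) = 1/(-47169/4 + 9*(((3 + 1)²)²)²) = 1/(-47169/4 + 9*((4²)²)²) = 1/(-47169/4 + 9*(16²)²) = 1/(-47169/4 + 9*256²) = 1/(-47169/4 + 9*65536) = 1/(-47169/4 + 589824) = 1/(2312127/4) = 4/2312127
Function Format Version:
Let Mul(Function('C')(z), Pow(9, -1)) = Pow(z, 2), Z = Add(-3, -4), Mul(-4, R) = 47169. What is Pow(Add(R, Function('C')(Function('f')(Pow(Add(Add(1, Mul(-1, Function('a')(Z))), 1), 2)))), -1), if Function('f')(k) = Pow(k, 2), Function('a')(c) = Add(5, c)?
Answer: Rational(4, 2312127) ≈ 1.7300e-6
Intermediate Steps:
R = Rational(-47169, 4) (R = Mul(Rational(-1, 4), 47169) = Rational(-47169, 4) ≈ -11792.)
Z = -7
Function('C')(z) = Mul(9, Pow(z, 2))
Pow(Add(R, Function('C')(Function('f')(Pow(Add(Add(1, Mul(-1, Function('a')(Z))), 1), 2)))), -1) = Pow(Add(Rational(-47169, 4), Mul(9, Pow(Pow(Pow(Add(Add(1, Mul(-1, Add(5, -7))), 1), 2), 2), 2))), -1) = Pow(Add(Rational(-47169, 4), Mul(9, Pow(Pow(Pow(Add(Add(1, Mul(-1, -2)), 1), 2), 2), 2))), -1) = Pow(Add(Rational(-47169, 4), Mul(9, Pow(Pow(Pow(Add(Add(1, 2), 1), 2), 2), 2))), -1) = Pow(Add(Rational(-47169, 4), Mul(9, Pow(Pow(Pow(Add(3, 1), 2), 2), 2))), -1) = Pow(Add(Rational(-47169, 4), Mul(9, Pow(Pow(Pow(4, 2), 2), 2))), -1) = Pow(Add(Rational(-47169, 4), Mul(9, Pow(Pow(16, 2), 2))), -1) = Pow(Add(Rational(-47169, 4), Mul(9, Pow(256, 2))), -1) = Pow(Add(Rational(-47169, 4), Mul(9, 65536)), -1) = Pow(Add(Rational(-47169, 4), 589824), -1) = Pow(Rational(2312127, 4), -1) = Rational(4, 2312127)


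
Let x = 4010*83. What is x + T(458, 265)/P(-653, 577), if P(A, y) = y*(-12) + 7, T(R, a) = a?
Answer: 2302184845/6917 ≈ 3.3283e+5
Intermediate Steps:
x = 332830
P(A, y) = 7 - 12*y (P(A, y) = -12*y + 7 = 7 - 12*y)
x + T(458, 265)/P(-653, 577) = 332830 + 265/(7 - 12*577) = 332830 + 265/(7 - 6924) = 332830 + 265/(-6917) = 332830 + 265*(-1/6917) = 332830 - 265/6917 = 2302184845/6917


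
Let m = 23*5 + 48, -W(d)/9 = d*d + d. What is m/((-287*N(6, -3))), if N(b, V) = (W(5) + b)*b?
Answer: 163/454608 ≈ 0.00035855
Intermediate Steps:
W(d) = -9*d - 9*d**2 (W(d) = -9*(d*d + d) = -9*(d**2 + d) = -9*(d + d**2) = -9*d - 9*d**2)
N(b, V) = b*(-270 + b) (N(b, V) = (-9*5*(1 + 5) + b)*b = (-9*5*6 + b)*b = (-270 + b)*b = b*(-270 + b))
m = 163 (m = 115 + 48 = 163)
m/((-287*N(6, -3))) = 163/((-1722*(-270 + 6))) = 163/((-1722*(-264))) = 163/((-287*(-1584))) = 163/454608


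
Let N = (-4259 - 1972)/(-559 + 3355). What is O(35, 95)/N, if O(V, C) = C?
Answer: -88540/2077 ≈ -42.629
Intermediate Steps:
N = -2077/932 (N = -6231/2796 = -6231*1/2796 = -2077/932 ≈ -2.2285)
O(35, 95)/N = 95/(-2077/932) = 95*(-932/2077) = -88540/2077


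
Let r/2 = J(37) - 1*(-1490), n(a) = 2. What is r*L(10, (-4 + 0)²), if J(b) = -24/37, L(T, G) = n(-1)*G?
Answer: 3526784/37 ≈ 95319.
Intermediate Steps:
L(T, G) = 2*G
J(b) = -24/37 (J(b) = -24*1/37 = -24/37)
r = 110212/37 (r = 2*(-24/37 - 1*(-1490)) = 2*(-24/37 + 1490) = 2*(55106/37) = 110212/37 ≈ 2978.7)
r*L(10, (-4 + 0)²) = 110212*(2*(-4 + 0)²)/37 = 110212*(2*(-4)²)/37 = 110212*(2*16)/37 = (110212/37)*32 = 3526784/37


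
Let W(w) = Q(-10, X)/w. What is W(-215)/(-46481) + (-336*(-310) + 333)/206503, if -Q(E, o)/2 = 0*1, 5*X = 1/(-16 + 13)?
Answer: 104493/206503 ≈ 0.50601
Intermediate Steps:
X = -1/15 (X = 1/(5*(-16 + 13)) = (1/5)/(-3) = (1/5)*(-1/3) = -1/15 ≈ -0.066667)
Q(E, o) = 0 (Q(E, o) = -0 = -2*0 = 0)
W(w) = 0 (W(w) = 0/w = 0)
W(-215)/(-46481) + (-336*(-310) + 333)/206503 = 0/(-46481) + (-336*(-310) + 333)/206503 = 0*(-1/46481) + (104160 + 333)*(1/206503) = 0 + 104493*(1/206503) = 0 + 104493/206503 = 104493/206503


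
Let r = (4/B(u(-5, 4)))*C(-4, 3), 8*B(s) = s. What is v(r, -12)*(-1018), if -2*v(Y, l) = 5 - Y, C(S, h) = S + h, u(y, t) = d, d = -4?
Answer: -1527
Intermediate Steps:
u(y, t) = -4
B(s) = s/8
r = 8 (r = (4/(((⅛)*(-4))))*(-4 + 3) = (4/(-½))*(-1) = (4*(-2))*(-1) = -8*(-1) = 8)
v(Y, l) = -5/2 + Y/2 (v(Y, l) = -(5 - Y)/2 = -5/2 + Y/2)
v(r, -12)*(-1018) = (-5/2 + (½)*8)*(-1018) = (-5/2 + 4)*(-1018) = (3/2)*(-1018) = -1527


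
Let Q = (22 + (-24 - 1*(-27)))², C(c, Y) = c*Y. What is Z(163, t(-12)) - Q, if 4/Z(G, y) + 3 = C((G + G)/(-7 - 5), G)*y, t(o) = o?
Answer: -33209371/53135 ≈ -625.00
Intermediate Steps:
C(c, Y) = Y*c
Q = 625 (Q = (22 + (-24 + 27))² = (22 + 3)² = 25² = 625)
Z(G, y) = 4/(-3 - y*G²/6) (Z(G, y) = 4/(-3 + (G*((G + G)/(-7 - 5)))*y) = 4/(-3 + (G*((2*G)/(-12)))*y) = 4/(-3 + (G*((2*G)*(-1/12)))*y) = 4/(-3 + (G*(-G/6))*y) = 4/(-3 + (-G²/6)*y) = 4/(-3 - y*G²/6))
Z(163, t(-12)) - Q = 24/(-18 - 1*(-12)*163²) - 1*625 = 24/(-18 - 1*(-12)*26569) - 625 = 24/(-18 + 318828) - 625 = 24/318810 - 625 = 24*(1/318810) - 625 = 4/53135 - 625 = -33209371/53135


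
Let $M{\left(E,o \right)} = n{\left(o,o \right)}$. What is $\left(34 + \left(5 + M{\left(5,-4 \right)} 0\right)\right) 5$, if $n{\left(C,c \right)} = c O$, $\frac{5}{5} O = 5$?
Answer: $195$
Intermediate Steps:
$O = 5$
$n{\left(C,c \right)} = 5 c$ ($n{\left(C,c \right)} = c 5 = 5 c$)
$M{\left(E,o \right)} = 5 o$
$\left(34 + \left(5 + M{\left(5,-4 \right)} 0\right)\right) 5 = \left(34 + \left(5 + 5 \left(-4\right) 0\right)\right) 5 = \left(34 + \left(5 - 0\right)\right) 5 = \left(34 + \left(5 + 0\right)\right) 5 = \left(34 + 5\right) 5 = 39 \cdot 5 = 195$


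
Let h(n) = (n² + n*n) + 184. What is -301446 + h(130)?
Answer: -267462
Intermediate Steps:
h(n) = 184 + 2*n² (h(n) = (n² + n²) + 184 = 2*n² + 184 = 184 + 2*n²)
-301446 + h(130) = -301446 + (184 + 2*130²) = -301446 + (184 + 2*16900) = -301446 + (184 + 33800) = -301446 + 33984 = -267462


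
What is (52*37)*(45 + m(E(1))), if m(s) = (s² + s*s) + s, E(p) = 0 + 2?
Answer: 105820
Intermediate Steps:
E(p) = 2
m(s) = s + 2*s² (m(s) = (s² + s²) + s = 2*s² + s = s + 2*s²)
(52*37)*(45 + m(E(1))) = (52*37)*(45 + 2*(1 + 2*2)) = 1924*(45 + 2*(1 + 4)) = 1924*(45 + 2*5) = 1924*(45 + 10) = 1924*55 = 105820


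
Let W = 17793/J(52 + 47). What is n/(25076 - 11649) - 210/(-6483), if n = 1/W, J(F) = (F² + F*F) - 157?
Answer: 16765483415/516277186371 ≈ 0.032474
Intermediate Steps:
J(F) = -157 + 2*F² (J(F) = (F² + F²) - 157 = 2*F² - 157 = -157 + 2*F²)
W = 17793/19445 (W = 17793/(-157 + 2*(52 + 47)²) = 17793/(-157 + 2*99²) = 17793/(-157 + 2*9801) = 17793/(-157 + 19602) = 17793/19445 ≈ 0.91504)
n = 19445/17793 (n = 1/(17793/19445) = 19445/17793 ≈ 1.0928)
n/(25076 - 11649) - 210/(-6483) = 19445/(17793*(25076 - 11649)) - 210/(-6483) = (19445/17793)/13427 - 210*(-1/6483) = (19445/17793)*(1/13427) + 70/2161 = 19445/238906611 + 70/2161 = 16765483415/516277186371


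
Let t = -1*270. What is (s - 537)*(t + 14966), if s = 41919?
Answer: 608149872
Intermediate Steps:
t = -270
(s - 537)*(t + 14966) = (41919 - 537)*(-270 + 14966) = 41382*14696 = 608149872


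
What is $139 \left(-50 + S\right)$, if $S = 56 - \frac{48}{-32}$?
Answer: $\frac{2085}{2} \approx 1042.5$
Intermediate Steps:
$S = \frac{115}{2}$ ($S = 56 - 48 \left(- \frac{1}{32}\right) = 56 - - \frac{3}{2} = 56 + \frac{3}{2} = \frac{115}{2} \approx 57.5$)
$139 \left(-50 + S\right) = 139 \left(-50 + \frac{115}{2}\right) = 139 \cdot \frac{15}{2} = \frac{2085}{2}$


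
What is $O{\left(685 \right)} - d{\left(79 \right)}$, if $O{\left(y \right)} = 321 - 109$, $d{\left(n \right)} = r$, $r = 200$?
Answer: $12$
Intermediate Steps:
$d{\left(n \right)} = 200$
$O{\left(y \right)} = 212$
$O{\left(685 \right)} - d{\left(79 \right)} = 212 - 200 = 12$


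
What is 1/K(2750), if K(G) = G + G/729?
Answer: 729/2007500 ≈ 0.00036314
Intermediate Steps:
K(G) = 730*G/729 (K(G) = G + G*(1/729) = G + G/729 = 730*G/729)
1/K(2750) = 1/((730/729)*2750) = 1/(2007500/729) = 729/2007500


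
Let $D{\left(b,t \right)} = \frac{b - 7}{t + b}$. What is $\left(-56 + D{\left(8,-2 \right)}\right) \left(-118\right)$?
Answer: $\frac{19765}{3} \approx 6588.3$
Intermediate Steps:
$D{\left(b,t \right)} = \frac{-7 + b}{b + t}$
$\left(-56 + D{\left(8,-2 \right)}\right) \left(-118\right) = \left(-56 + \frac{-7 + 8}{8 - 2}\right) \left(-118\right) = \left(-56 + \frac{1}{6} \cdot 1\right) \left(-118\right) = \left(-56 + \frac{1}{6}\right) \left(-118\right) = \left(- \frac{335}{6}\right) \left(-118\right) = \frac{19765}{3}$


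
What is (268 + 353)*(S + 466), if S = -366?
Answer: 62100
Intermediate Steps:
(268 + 353)*(S + 466) = (268 + 353)*(-366 + 466) = 621*100 = 62100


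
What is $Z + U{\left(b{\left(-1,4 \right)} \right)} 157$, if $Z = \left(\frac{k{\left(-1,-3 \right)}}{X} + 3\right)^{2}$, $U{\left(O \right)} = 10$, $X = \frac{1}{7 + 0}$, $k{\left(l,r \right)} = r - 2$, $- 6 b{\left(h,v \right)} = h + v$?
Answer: $2594$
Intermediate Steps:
$b{\left(h,v \right)} = - \frac{h}{6} - \frac{v}{6}$ ($b{\left(h,v \right)} = - \frac{h + v}{6} = - \frac{h}{6} - \frac{v}{6}$)
$k{\left(l,r \right)} = -2 + r$
$X = \frac{1}{7} \approx 0.14286$
$Z = 1024$ ($Z = \left(\left(-2 - 3\right) \frac{1}{\frac{1}{7}} + 3\right)^{2} = \left(\left(-5\right) 7 + 3\right)^{2} = \left(-35 + 3\right)^{2} = \left(-32\right)^{2} = 1024$)
$Z + U{\left(b{\left(-1,4 \right)} \right)} 157 = 1024 + 10 \cdot 157 = 1024 + 1570 = 2594$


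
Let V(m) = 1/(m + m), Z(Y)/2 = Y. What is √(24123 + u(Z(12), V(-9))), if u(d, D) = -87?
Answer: 2*√6009 ≈ 155.04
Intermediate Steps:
Z(Y) = 2*Y
V(m) = 1/(2*m)
√(24123 + u(Z(12), V(-9))) = √(24123 - 87) = √24036 = 2*√6009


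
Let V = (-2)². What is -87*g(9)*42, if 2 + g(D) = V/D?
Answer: 5684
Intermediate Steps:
V = 4
g(D) = -2 + 4/D
-87*g(9)*42 = -87*(-2 + 4/9)*42 = -87*(-14/9)*42 = (406/3)*42 = 5684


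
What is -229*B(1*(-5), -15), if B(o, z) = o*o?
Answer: -5725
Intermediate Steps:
B(o, z) = o²
-229*B(1*(-5), -15) = -229*(1*(-5))² = -229*(-5)² = -229*25 = -5725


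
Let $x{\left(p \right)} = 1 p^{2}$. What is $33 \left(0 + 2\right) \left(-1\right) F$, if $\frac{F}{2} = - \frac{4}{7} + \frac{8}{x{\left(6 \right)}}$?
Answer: $\frac{968}{21} \approx 46.095$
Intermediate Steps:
$x{\left(p \right)} = p^{2}$
$F = - \frac{44}{63}$ ($F = 2 \left(- \frac{4}{7} + \frac{8}{6^{2}}\right) = 2 \left(\left(-4\right) \frac{1}{7} + \frac{8}{36}\right) = 2 \left(- \frac{4}{7} + 8 \cdot \frac{1}{36}\right) = 2 \left(- \frac{4}{7} + \frac{2}{9}\right) = 2 \left(- \frac{22}{63}\right) = - \frac{44}{63} \approx -0.69841$)
$33 \left(0 + 2\right) \left(-1\right) F = 33 \left(0 + 2\right) \left(-1\right) \left(- \frac{44}{63}\right) = 33 \cdot 2 \left(-1\right) \left(- \frac{44}{63}\right) = 33 \left(-2\right) \left(- \frac{44}{63}\right) = \left(-66\right) \left(- \frac{44}{63}\right) = \frac{968}{21}$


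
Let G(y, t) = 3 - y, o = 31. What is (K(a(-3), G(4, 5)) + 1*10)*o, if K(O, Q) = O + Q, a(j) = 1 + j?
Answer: 217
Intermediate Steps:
(K(a(-3), G(4, 5)) + 1*10)*o = (((1 - 3) + (3 - 1*4)) + 1*10)*31 = ((-2 + (3 - 4)) + 10)*31 = ((-2 - 1) + 10)*31 = (-3 + 10)*31 = 7*31 = 217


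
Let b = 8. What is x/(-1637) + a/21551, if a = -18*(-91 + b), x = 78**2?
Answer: -128670606/35278987 ≈ -3.6472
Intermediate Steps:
x = 6084
a = 1494 (a = -18*(-91 + 8) = -18*(-83) = 1494)
x/(-1637) + a/21551 = 6084/(-1637) + 1494/21551 = 6084*(-1/1637) + 1494*(1/21551) = -6084/1637 + 1494/21551 = -128670606/35278987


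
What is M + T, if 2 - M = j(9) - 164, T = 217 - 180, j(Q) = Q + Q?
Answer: 185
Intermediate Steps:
j(Q) = 2*Q
T = 37
M = 148 (M = 2 - (2*9 - 164) = 2 - (18 - 164) = 2 - 1*(-146) = 2 + 146 = 148)
M + T = 148 + 37 = 185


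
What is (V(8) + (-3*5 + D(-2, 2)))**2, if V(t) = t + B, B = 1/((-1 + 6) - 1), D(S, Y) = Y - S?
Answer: 121/16 ≈ 7.5625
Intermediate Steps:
B = 1/4 (B = 1/(5 - 1) = 1/4 ≈ 0.25000)
V(t) = 1/4 + t (V(t) = t + 1/4 = 1/4 + t)
(V(8) + (-3*5 + D(-2, 2)))**2 = ((1/4 + 8) + (-3*5 + (2 - 1*(-2))))**2 = (33/4 + (-15 + (2 + 2)))**2 = (33/4 + (-15 + 4))**2 = (33/4 - 11)**2 = (-11/4)**2 = 121/16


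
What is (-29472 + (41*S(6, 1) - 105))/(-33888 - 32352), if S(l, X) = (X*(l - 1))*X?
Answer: 7343/16560 ≈ 0.44342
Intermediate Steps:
S(l, X) = X²*(-1 + l) (S(l, X) = (X*(-1 + l))*X = X²*(-1 + l))
(-29472 + (41*S(6, 1) - 105))/(-33888 - 32352) = (-29472 + (41*(1²*(-1 + 6)) - 105))/(-33888 - 32352) = (-29472 + (41*(1*5) - 105))/(-66240) = (-29472 + (41*5 - 105))*(-1/66240) = (-29472 + (205 - 105))*(-1/66240) = (-29472 + 100)*(-1/66240) = -29372*(-1/66240) = 7343/16560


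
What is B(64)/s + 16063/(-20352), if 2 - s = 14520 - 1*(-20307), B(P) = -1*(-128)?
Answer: -561999031/708758400 ≈ -0.79293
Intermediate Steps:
B(P) = 128
s = -34825 (s = 2 - (14520 - 1*(-20307)) = 2 - (14520 + 20307) = 2 - 1*34827 = 2 - 34827 = -34825)
B(64)/s + 16063/(-20352) = 128/(-34825) + 16063/(-20352) = 128*(-1/34825) + 16063*(-1/20352) = -128/34825 - 16063/20352 = -561999031/708758400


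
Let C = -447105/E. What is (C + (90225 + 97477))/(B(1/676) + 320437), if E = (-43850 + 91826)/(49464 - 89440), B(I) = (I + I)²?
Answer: 127946904385092/73179401253371 ≈ 1.7484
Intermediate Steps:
B(I) = 4*I² (B(I) = (2*I)² = 4*I²)
E = -5997/4997 (E = 47976/(-39976) = 47976*(-1/39976) = -5997/4997 ≈ -1.2001)
C = 744727895/1999 (C = -447105/(-5997/4997) = -447105*(-4997/5997) = 744727895/1999 ≈ 3.7255e+5)
(C + (90225 + 97477))/(B(1/676) + 320437) = (744727895/1999 + (90225 + 97477))/(4*(1/676)² + 320437) = (744727895/1999 + 187702)/(4*(1/676)² + 320437) = 1119944193/(1999*(4*(1/456976) + 320437)) = 1119944193/(1999*(1/114244 + 320437)) = 1119944193/(1999*(36608004629/114244)) = (1119944193/1999)*(114244/36608004629) = 127946904385092/73179401253371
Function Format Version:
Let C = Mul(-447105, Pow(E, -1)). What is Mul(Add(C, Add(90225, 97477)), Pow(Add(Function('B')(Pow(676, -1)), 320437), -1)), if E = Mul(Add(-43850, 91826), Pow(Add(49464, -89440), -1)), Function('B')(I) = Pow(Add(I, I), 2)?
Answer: Rational(127946904385092, 73179401253371) ≈ 1.7484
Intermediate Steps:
Function('B')(I) = Mul(4, Pow(I, 2)) (Function('B')(I) = Pow(Mul(2, I), 2) = Mul(4, Pow(I, 2)))
E = Rational(-5997, 4997) (E = Mul(47976, Pow(-39976, -1)) = Mul(47976, Rational(-1, 39976)) = Rational(-5997, 4997) ≈ -1.2001)
C = Rational(744727895, 1999) (C = Mul(-447105, Pow(Rational(-5997, 4997), -1)) = Mul(-447105, Rational(-4997, 5997)) = Rational(744727895, 1999) ≈ 3.7255e+5)
Mul(Add(C, Add(90225, 97477)), Pow(Add(Function('B')(Pow(676, -1)), 320437), -1)) = Mul(Add(Rational(744727895, 1999), Add(90225, 97477)), Pow(Add(Mul(4, Pow(Pow(676, -1), 2)), 320437), -1)) = Mul(Add(Rational(744727895, 1999), 187702), Pow(Add(Mul(4, Pow(Rational(1, 676), 2)), 320437), -1)) = Mul(Rational(1119944193, 1999), Pow(Add(Mul(4, Rational(1, 456976)), 320437), -1)) = Mul(Rational(1119944193, 1999), Pow(Add(Rational(1, 114244), 320437), -1)) = Mul(Rational(1119944193, 1999), Pow(Rational(36608004629, 114244), -1)) = Mul(Rational(1119944193, 1999), Rational(114244, 36608004629)) = Rational(127946904385092, 73179401253371)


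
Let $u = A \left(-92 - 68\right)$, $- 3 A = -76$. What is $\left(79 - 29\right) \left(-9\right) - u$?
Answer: $\frac{10810}{3} \approx 3603.3$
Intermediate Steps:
$A = \frac{76}{3}$ ($A = \left(- \frac{1}{3}\right) \left(-76\right) = \frac{76}{3} \approx 25.333$)
$u = - \frac{12160}{3}$ ($u = \frac{76 \left(-92 - 68\right)}{3} = \frac{76}{3} \left(-160\right) = - \frac{12160}{3} \approx -4053.3$)
$\left(79 - 29\right) \left(-9\right) - u = \left(79 - 29\right) \left(-9\right) - - \frac{12160}{3} = 50 \left(-9\right) + \frac{12160}{3} = -450 + \frac{12160}{3} = \frac{10810}{3}$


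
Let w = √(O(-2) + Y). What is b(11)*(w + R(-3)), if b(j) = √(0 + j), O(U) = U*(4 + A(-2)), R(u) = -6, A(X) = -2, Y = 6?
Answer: √11*(-6 + √2) ≈ -15.209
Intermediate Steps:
O(U) = 2*U (O(U) = U*(4 - 2) = U*2 = 2*U)
b(j) = √j
w = √2 (w = √(2*(-2) + 6) = √(-4 + 6) = √2 ≈ 1.4142)
b(11)*(w + R(-3)) = √11*(√2 - 6) = √11*(-6 + √2)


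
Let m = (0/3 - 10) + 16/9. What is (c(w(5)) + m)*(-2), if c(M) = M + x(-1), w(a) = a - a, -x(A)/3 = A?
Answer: 94/9 ≈ 10.444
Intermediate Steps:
x(A) = -3*A
w(a) = 0
c(M) = 3 + M (c(M) = M - 3*(-1) = M + 3 = 3 + M)
m = -74/9 (m = (0*(1/3) - 10) + 16*(1/9) = (0 - 10) + 16/9 = -10 + 16/9 = -74/9 ≈ -8.2222)
(c(w(5)) + m)*(-2) = ((3 + 0) - 74/9)*(-2) = (3 - 74/9)*(-2) = -47/9*(-2) = 94/9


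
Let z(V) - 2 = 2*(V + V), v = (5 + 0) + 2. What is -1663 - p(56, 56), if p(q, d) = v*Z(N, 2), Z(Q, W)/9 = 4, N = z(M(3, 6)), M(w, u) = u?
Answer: -1915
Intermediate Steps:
v = 7 (v = 5 + 2 = 7)
z(V) = 2 + 4*V (z(V) = 2 + 2*(V + V) = 2 + 2*(2*V) = 2 + 4*V)
N = 26 (N = 2 + 4*6 = 2 + 24 = 26)
Z(Q, W) = 36 (Z(Q, W) = 9*4 = 36)
p(q, d) = 252 (p(q, d) = 7*36 = 252)
-1663 - p(56, 56) = -1663 - 1*252 = -1663 - 252 = -1915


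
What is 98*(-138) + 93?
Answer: -13431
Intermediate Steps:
98*(-138) + 93 = -13524 + 93 = -13431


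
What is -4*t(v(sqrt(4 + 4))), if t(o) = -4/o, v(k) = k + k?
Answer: 2*sqrt(2) ≈ 2.8284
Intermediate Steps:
v(k) = 2*k
-4*t(v(sqrt(4 + 4))) = -(-16)/(2*sqrt(4 + 4)) = -(-16)/(2*sqrt(8)) = -(-16)/(2*(2*sqrt(2))) = -(-16)/(4*sqrt(2)) = -(-16)*sqrt(2)/8 = -(-2)*sqrt(2) = 2*sqrt(2)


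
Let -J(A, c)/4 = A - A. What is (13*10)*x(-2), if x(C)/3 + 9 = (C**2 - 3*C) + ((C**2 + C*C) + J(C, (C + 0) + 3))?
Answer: 3510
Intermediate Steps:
J(A, c) = 0 (J(A, c) = -4*(A - A) = -4*0 = 0)
x(C) = -27 - 9*C + 9*C**2 (x(C) = -27 + 3*((C**2 - 3*C) + ((C**2 + C*C) + 0)) = -27 + 3*((C**2 - 3*C) + ((C**2 + C**2) + 0)) = -27 + 3*((C**2 - 3*C) + (2*C**2 + 0)) = -27 + 3*((C**2 - 3*C) + 2*C**2) = -27 + 3*(-3*C + 3*C**2) = -27 + (-9*C + 9*C**2) = -27 - 9*C + 9*C**2)
(13*10)*x(-2) = (13*10)*(-27 - 9*(-2) + 9*(-2)**2) = 130*(-27 + 18 + 9*4) = 130*(-27 + 18 + 36) = 130*27 = 3510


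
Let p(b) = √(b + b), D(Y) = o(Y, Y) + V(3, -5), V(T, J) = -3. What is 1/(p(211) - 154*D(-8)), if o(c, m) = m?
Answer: 847/1434607 - √422/2869214 ≈ 0.00058325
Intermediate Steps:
D(Y) = -3 + Y (D(Y) = Y - 3 = -3 + Y)
p(b) = √2*√b (p(b) = √(2*b) = √2*√b)
1/(p(211) - 154*D(-8)) = 1/(√2*√211 - 154*(-3 - 8)) = 1/(√422 - 154*(-11)) = 1/(√422 + 1694) = 1/(1694 + √422)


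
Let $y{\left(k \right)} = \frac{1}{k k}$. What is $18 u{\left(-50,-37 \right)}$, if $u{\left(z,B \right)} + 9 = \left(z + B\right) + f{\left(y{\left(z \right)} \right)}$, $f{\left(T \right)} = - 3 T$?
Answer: $- \frac{2160027}{1250} \approx -1728.0$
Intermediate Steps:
$y{\left(k \right)} = \frac{1}{k^{2}}$
$u{\left(z,B \right)} = -9 + B + z - \frac{3}{z^{2}}$ ($u{\left(z,B \right)} = -9 - \left(- B - z + \frac{3}{z^{2}}\right) = -9 + \left(B + z - \frac{3}{z^{2}}\right) = -9 + B + z - \frac{3}{z^{2}}$)
$18 u{\left(-50,-37 \right)} = 18 \left(-9 - 37 - 50 - \frac{3}{2500}\right) = 18 \left(- \frac{240003}{2500}\right) = - \frac{2160027}{1250}$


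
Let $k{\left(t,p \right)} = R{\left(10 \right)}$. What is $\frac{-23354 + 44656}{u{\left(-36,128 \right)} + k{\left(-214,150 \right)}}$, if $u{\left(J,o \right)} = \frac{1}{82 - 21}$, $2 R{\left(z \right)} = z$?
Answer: $\frac{649711}{153} \approx 4246.5$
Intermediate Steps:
$R{\left(z \right)} = \frac{z}{2}$
$k{\left(t,p \right)} = 5$ ($k{\left(t,p \right)} = \frac{1}{2} \cdot 10 = 5$)
$u{\left(J,o \right)} = \frac{1}{61}$
$\frac{-23354 + 44656}{u{\left(-36,128 \right)} + k{\left(-214,150 \right)}} = \frac{-23354 + 44656}{\frac{1}{61} + 5} = \frac{21302}{\frac{306}{61}} = 21302 \cdot \frac{61}{306} = \frac{649711}{153}$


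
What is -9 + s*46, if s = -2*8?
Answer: -745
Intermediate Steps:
s = -16
-9 + s*46 = -9 - 16*46 = -9 - 736 = -745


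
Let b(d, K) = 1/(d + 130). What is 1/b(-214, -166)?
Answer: -84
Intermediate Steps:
b(d, K) = 1/(130 + d)
1/b(-214, -166) = 1/(1/(130 - 214)) = 1/(1/(-84)) = 1/(-1/84) = -84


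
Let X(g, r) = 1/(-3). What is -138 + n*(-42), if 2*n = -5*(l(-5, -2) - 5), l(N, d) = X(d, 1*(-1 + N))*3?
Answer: -768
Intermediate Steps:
X(g, r) = -⅓
l(N, d) = -1 (l(N, d) = -⅓*3 = -1)
n = 15 (n = (-5*(-1 - 5))/2 = (-5*(-6))/2 = (½)*30 = 15)
-138 + n*(-42) = -138 + 15*(-42) = -138 - 630 = -768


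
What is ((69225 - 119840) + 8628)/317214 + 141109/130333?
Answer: 39289458655/41343452262 ≈ 0.95032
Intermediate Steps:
((69225 - 119840) + 8628)/317214 + 141109/130333 = (-50615 + 8628)*(1/317214) + 141109*(1/130333) = -41987*1/317214 + 141109/130333 = -41987/317214 + 141109/130333 = 39289458655/41343452262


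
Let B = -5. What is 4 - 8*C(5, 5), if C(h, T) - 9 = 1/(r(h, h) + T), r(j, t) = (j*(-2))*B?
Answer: -3748/55 ≈ -68.146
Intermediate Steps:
r(j, t) = 10*j (r(j, t) = (j*(-2))*(-5) = -2*j*(-5) = 10*j)
C(h, T) = 9 + 1/(T + 10*h) (C(h, T) = 9 + 1/(10*h + T) = 9 + 1/(T + 10*h))
4 - 8*C(5, 5) = 4 - 8*(1 + 9*5 + 90*5)/(5 + 10*5) = 4 - 8*(1 + 45 + 450)/(5 + 50) = 4 - 8*496/55 = 4 - 3968/55 = -3748/55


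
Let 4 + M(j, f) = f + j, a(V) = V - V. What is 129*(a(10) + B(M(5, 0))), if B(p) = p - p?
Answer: 0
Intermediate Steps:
a(V) = 0
M(j, f) = -4 + f + j (M(j, f) = -4 + (f + j) = -4 + f + j)
B(p) = 0
129*(a(10) + B(M(5, 0))) = 129*(0 + 0) = 129*0 = 0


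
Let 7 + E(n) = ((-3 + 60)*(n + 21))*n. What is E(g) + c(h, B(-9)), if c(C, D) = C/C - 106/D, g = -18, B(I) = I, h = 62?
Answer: -27650/9 ≈ -3072.2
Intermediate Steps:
c(C, D) = 1 - 106/D
E(n) = -7 + n*(1197 + 57*n) (E(n) = -7 + ((-3 + 60)*(n + 21))*n = -7 + (57*(21 + n))*n = -7 + (1197 + 57*n)*n = -7 + n*(1197 + 57*n))
E(g) + c(h, B(-9)) = (-7 + 57*(-18)² + 1197*(-18)) + (-106 - 9)/(-9) = (-7 + 57*324 - 21546) - ⅑*(-115) = (-7 + 18468 - 21546) + 115/9 = -3085 + 115/9 = -27650/9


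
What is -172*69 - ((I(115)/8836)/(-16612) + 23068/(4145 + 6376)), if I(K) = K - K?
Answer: -124886296/10521 ≈ -11870.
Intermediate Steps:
I(K) = 0
-172*69 - ((I(115)/8836)/(-16612) + 23068/(4145 + 6376)) = -172*69 - ((0/8836)/(-16612) + 23068/(4145 + 6376)) = -11868 - ((0*(1/8836))*(-1/16612) + 23068/10521) = -11868 - (0*(-1/16612) + 23068*(1/10521)) = -11868 - (0 + 23068/10521) = -11868 - 1*23068/10521 = -11868 - 23068/10521 = -124886296/10521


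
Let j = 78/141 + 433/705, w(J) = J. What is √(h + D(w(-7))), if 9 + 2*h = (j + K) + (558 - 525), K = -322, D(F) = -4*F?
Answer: I*√239399670/1410 ≈ 10.973*I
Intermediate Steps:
j = 823/705 (j = 78*(1/141) + 433*(1/705) = 26/47 + 433/705 = 823/705 ≈ 1.1674)
h = -209267/1410 (h = -9/2 + ((823/705 - 322) + (558 - 525))/2 = -9/2 + (-226187/705 + 33)/2 = -9/2 + (½)*(-202922/705) = -9/2 - 101461/705 = -209267/1410 ≈ -148.42)
√(h + D(w(-7))) = √(-209267/1410 - 4*(-7)) = √(-209267/1410 + 28) = √(-169787/1410) = I*√239399670/1410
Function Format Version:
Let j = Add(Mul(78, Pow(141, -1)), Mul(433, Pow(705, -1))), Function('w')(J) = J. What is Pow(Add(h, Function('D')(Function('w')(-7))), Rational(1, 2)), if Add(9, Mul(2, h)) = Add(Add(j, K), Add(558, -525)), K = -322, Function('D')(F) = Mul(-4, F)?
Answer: Mul(Rational(1, 1410), I, Pow(239399670, Rational(1, 2))) ≈ Mul(10.973, I)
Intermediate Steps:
j = Rational(823, 705) (j = Add(Mul(78, Rational(1, 141)), Mul(433, Rational(1, 705))) = Add(Rational(26, 47), Rational(433, 705)) = Rational(823, 705) ≈ 1.1674)
h = Rational(-209267, 1410) (h = Add(Rational(-9, 2), Mul(Rational(1, 2), Add(Add(Rational(823, 705), -322), Add(558, -525)))) = Add(Rational(-9, 2), Mul(Rational(1, 2), Add(Rational(-226187, 705), 33))) = Add(Rational(-9, 2), Mul(Rational(1, 2), Rational(-202922, 705))) = Add(Rational(-9, 2), Rational(-101461, 705)) = Rational(-209267, 1410) ≈ -148.42)
Pow(Add(h, Function('D')(Function('w')(-7))), Rational(1, 2)) = Pow(Add(Rational(-209267, 1410), Mul(-4, -7)), Rational(1, 2)) = Pow(Add(Rational(-209267, 1410), 28), Rational(1, 2)) = Pow(Rational(-169787, 1410), Rational(1, 2)) = Mul(Rational(1, 1410), I, Pow(239399670, Rational(1, 2)))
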